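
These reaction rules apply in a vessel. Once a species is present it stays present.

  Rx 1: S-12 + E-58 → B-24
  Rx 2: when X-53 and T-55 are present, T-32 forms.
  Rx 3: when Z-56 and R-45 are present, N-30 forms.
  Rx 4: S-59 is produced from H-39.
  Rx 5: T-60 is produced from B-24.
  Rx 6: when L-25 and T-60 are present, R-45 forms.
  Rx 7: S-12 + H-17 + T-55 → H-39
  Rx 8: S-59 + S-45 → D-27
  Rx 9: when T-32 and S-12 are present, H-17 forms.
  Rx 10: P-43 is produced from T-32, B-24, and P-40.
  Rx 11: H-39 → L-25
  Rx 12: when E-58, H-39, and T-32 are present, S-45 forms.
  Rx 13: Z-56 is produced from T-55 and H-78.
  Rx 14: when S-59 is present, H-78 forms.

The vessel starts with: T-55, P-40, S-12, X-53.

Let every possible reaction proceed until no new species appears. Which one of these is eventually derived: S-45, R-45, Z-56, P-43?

X-53 and T-55 present → T-32 forms (Rx 2).
T-32 and S-12 present → H-17 forms (Rx 9).
S-12, H-17, and T-55 present → H-39 forms (Rx 7).
H-39 present → S-59 forms (Rx 4).
S-59 present → H-78 forms (Rx 14).
T-55 and H-78 present → Z-56 forms (Rx 13).
S-45 would need E-58, H-39, and T-32 (Rx 12), but E-58 never forms. P-43 would need T-32, B-24, and P-40 (Rx 10), but B-24 never forms. R-45 would need L-25 and T-60 (Rx 6), but T-60 never forms.

Z-56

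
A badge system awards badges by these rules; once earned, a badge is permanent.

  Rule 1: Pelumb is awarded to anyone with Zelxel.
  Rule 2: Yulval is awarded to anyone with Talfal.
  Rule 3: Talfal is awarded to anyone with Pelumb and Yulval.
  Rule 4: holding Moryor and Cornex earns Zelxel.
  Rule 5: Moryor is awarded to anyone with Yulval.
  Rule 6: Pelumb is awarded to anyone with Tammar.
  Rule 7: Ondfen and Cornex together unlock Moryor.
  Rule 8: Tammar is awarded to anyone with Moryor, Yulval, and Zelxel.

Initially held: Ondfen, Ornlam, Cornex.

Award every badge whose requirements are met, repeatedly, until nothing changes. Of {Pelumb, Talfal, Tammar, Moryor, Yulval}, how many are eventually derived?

2

With Ondfen and Cornex, Moryor is earned (Rule 7).
With Moryor and Cornex, Zelxel is earned (Rule 4).
With Zelxel, Pelumb is earned (Rule 1).
Pelumb: reached.
Talfal would need Pelumb and Yulval (Rule 3), but Yulval is never earned.
Tammar would need Moryor, Yulval, and Zelxel (Rule 8), but Yulval is never earned.
Moryor: reached.
Yulval would need Talfal (Rule 2), but Talfal is never earned.
Reached: Pelumb and Moryor — 2 of the 5.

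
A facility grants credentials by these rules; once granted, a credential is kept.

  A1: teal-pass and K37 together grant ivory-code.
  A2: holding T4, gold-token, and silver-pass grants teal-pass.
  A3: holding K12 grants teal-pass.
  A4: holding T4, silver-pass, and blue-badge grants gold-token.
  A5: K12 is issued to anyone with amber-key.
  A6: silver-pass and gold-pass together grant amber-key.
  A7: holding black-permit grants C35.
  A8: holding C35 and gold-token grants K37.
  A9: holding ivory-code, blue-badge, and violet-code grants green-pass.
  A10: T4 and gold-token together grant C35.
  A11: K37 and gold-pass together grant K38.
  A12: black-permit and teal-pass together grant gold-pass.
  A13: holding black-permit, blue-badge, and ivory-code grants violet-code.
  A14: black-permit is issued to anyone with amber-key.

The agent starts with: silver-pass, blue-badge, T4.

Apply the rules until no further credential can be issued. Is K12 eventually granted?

No

K12 would need amber-key (A5), but amber-key is never granted.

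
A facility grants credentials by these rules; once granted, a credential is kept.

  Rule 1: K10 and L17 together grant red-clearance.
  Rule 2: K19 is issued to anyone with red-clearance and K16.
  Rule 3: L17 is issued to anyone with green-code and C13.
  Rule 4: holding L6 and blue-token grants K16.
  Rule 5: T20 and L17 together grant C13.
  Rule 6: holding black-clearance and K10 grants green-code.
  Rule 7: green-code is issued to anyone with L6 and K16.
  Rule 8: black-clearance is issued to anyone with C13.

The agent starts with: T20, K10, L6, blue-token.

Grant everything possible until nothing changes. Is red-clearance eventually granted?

red-clearance would need K10 and L17 (Rule 1), but L17 is never granted.

No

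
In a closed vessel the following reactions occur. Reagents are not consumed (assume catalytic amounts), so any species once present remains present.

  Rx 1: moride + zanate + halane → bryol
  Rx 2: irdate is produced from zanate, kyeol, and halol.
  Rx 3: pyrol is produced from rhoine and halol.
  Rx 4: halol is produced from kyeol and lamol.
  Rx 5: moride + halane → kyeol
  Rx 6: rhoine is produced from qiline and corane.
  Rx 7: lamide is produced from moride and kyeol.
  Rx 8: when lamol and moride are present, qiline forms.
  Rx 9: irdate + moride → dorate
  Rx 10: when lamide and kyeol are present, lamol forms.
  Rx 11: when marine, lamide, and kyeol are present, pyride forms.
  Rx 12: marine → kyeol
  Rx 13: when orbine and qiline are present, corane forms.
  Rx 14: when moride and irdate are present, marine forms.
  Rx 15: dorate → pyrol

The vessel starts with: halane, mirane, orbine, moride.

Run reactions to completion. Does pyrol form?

moride and halane present → kyeol forms (Rx 5).
moride and kyeol present → lamide forms (Rx 7).
lamide and kyeol present → lamol forms (Rx 10).
lamol and moride present → qiline forms (Rx 8).
kyeol and lamol present → halol forms (Rx 4).
orbine and qiline present → corane forms (Rx 13).
qiline and corane present → rhoine forms (Rx 6).
rhoine and halol present → pyrol forms (Rx 3).

Yes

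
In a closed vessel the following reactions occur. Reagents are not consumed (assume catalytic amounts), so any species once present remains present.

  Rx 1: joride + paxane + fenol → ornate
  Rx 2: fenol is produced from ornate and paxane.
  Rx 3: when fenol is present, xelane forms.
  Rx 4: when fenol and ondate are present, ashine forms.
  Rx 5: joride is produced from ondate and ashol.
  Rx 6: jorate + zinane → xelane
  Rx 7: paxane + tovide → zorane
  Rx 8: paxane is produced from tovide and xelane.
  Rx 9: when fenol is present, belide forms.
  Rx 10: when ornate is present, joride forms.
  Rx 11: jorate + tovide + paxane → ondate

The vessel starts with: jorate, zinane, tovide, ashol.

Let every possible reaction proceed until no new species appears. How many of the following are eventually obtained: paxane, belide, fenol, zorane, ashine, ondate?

jorate and zinane present → xelane forms (Rx 6).
tovide and xelane present → paxane forms (Rx 8).
jorate, tovide, and paxane present → ondate forms (Rx 11).
paxane and tovide present → zorane forms (Rx 7).
paxane: reached.
belide would need fenol (Rx 9), but fenol never forms.
fenol would need ornate and paxane (Rx 2), but ornate never forms.
zorane: reached.
ashine would need fenol and ondate (Rx 4), but fenol never forms.
ondate: reached.
Reached: paxane, zorane, and ondate — 3 of the 6.

3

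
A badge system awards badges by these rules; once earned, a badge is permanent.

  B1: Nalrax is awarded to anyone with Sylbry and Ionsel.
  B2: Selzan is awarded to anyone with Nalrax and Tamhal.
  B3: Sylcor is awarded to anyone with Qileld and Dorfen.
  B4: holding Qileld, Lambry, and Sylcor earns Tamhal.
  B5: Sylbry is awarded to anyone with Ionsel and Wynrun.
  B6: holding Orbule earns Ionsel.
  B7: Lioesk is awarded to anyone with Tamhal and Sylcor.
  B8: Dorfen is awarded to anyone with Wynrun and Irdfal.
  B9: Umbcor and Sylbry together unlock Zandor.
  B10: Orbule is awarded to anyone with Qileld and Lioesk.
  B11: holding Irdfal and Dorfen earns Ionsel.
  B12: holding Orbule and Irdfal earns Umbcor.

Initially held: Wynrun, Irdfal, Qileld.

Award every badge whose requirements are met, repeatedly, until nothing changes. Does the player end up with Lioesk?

Lioesk would need Tamhal and Sylcor (B7), but Tamhal is never earned.

No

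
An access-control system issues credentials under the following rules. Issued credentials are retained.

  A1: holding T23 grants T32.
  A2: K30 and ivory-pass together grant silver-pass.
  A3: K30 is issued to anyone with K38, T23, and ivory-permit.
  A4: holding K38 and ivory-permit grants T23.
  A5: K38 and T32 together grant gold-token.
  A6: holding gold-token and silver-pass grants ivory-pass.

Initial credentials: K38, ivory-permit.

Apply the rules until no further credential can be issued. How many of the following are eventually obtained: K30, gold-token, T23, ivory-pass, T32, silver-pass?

4

Holding K38 and ivory-permit grants T23 (A4).
Holding K38, T23, and ivory-permit grants K30 (A3).
Holding T23 grants T32 (A1).
Holding K38 and T32 grants gold-token (A5).
K30: reached.
gold-token: reached.
T23: reached.
ivory-pass would need gold-token and silver-pass (A6), but silver-pass is never granted.
T32: reached.
silver-pass would need K30 and ivory-pass (A2), but ivory-pass is never granted.
Reached: K30, gold-token, T23, and T32 — 4 of the 6.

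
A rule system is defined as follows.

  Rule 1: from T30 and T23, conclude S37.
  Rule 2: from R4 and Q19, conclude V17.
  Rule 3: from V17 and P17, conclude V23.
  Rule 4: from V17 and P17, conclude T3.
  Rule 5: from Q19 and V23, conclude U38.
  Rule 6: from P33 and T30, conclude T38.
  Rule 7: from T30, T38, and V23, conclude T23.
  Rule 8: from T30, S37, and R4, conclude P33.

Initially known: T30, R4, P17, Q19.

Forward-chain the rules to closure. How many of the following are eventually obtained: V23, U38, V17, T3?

4

From R4 and Q19, Rule 2 gives V17.
From V17 and P17, Rule 3 gives V23.
V17 and P17 hold, so T3 follows (Rule 4).
Q19 and V23 hold, so U38 follows (Rule 5).
V23: reached.
U38: reached.
V17: reached.
T3: reached.
All 4 are reached.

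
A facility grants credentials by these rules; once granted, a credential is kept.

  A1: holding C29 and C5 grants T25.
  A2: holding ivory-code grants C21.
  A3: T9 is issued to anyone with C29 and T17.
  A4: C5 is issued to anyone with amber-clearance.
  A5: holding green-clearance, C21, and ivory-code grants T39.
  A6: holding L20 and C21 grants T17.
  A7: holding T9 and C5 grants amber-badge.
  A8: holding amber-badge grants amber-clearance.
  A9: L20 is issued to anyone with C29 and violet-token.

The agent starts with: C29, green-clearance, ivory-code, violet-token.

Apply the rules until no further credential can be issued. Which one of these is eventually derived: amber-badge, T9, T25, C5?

Holding C29 and violet-token grants L20 (A9).
Holding ivory-code grants C21 (A2).
Holding L20 and C21 grants T17 (A6).
Holding C29 and T17 grants T9 (A3).
T25 would need C29 and C5 (A1), but C5 is never granted. amber-badge would need T9 and C5 (A7), but C5 is never granted. C5 would need amber-clearance (A4), but amber-clearance is never granted.

T9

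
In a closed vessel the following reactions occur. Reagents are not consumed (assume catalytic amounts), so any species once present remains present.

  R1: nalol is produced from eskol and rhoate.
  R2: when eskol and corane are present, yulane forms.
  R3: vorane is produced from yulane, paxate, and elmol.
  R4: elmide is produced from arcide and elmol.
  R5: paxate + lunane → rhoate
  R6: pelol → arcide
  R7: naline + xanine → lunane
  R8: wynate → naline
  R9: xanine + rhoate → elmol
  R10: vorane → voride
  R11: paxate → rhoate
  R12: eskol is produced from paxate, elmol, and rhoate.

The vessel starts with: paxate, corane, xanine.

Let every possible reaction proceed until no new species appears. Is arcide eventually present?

arcide would need pelol (R6), but pelol never forms.

No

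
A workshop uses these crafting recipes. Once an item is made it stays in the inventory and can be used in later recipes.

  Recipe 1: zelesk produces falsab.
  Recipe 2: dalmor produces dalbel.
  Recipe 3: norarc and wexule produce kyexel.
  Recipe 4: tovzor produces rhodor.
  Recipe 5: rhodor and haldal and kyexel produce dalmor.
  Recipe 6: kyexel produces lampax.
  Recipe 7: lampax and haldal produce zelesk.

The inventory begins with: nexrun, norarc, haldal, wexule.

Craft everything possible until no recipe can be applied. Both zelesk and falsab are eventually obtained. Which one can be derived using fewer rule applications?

zelesk: norarc and wexule → kyexel (Recipe 3). kyexel → lampax (Recipe 6). lampax and haldal → zelesk (Recipe 7). [3 rule applications]
falsab: norarc and wexule → kyexel (Recipe 3). Using Recipe 6, kyexel makes lampax. Using Recipe 7, lampax and haldal make zelesk. Using Recipe 1, zelesk makes falsab. [4 rule applications]
zelesk needs fewer.

zelesk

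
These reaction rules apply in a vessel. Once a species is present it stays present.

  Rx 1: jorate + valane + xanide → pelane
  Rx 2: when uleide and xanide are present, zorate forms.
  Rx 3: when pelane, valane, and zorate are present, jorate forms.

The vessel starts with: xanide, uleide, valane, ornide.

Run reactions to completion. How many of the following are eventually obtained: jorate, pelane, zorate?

uleide and xanide present → zorate forms (Rx 2).
jorate would need pelane, valane, and zorate (Rx 3), but pelane never forms.
pelane would need jorate, valane, and xanide (Rx 1), but jorate never forms.
zorate: reached.
Reached: zorate — 1 of the 3.

1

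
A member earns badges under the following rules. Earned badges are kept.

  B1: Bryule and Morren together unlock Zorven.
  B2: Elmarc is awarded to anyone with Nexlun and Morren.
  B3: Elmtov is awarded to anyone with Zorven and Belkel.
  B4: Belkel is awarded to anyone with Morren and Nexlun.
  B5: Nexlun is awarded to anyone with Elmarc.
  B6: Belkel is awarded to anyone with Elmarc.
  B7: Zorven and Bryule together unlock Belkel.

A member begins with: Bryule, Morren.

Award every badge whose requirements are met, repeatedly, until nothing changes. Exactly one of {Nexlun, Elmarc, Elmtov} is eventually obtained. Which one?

Elmtov

With Bryule and Morren, Zorven is earned (B1).
With Zorven and Bryule, Belkel is earned (B7).
With Zorven and Belkel, Elmtov is earned (B3).
Nexlun would need Elmarc (B5), but Elmarc is never earned. Elmarc would need Nexlun and Morren (B2), but Nexlun is never earned.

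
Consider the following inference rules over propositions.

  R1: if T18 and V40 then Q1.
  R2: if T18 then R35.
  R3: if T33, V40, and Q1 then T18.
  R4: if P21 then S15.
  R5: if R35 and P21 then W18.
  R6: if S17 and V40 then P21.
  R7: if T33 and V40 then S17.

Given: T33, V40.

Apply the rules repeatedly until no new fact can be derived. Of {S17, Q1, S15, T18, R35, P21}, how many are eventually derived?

From T33 and V40, R7 gives S17.
S17 and V40 hold, so P21 follows (R6).
From P21, R4 gives S15.
S17: reached.
Q1 would need T18 and V40 (R1), but T18 is never established.
S15: reached.
T18 would need T33, V40, and Q1 (R3), but Q1 is never established.
R35 would need T18 (R2), but T18 is never established.
P21: reached.
Reached: S17, S15, and P21 — 3 of the 6.

3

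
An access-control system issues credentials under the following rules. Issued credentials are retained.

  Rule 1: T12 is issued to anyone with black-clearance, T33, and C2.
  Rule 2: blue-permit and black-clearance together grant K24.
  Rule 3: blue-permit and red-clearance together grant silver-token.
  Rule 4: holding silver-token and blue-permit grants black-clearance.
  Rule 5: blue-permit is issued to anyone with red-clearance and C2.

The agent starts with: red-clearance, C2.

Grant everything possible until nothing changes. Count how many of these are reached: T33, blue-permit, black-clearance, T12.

2

Holding red-clearance and C2 grants blue-permit (Rule 5).
Holding blue-permit and red-clearance grants silver-token (Rule 3).
Holding silver-token and blue-permit grants black-clearance (Rule 4).
No rule produces T33, and it is not given.
blue-permit: reached.
black-clearance: reached.
T12 would need black-clearance, T33, and C2 (Rule 1), but T33 is never granted.
Reached: blue-permit and black-clearance — 2 of the 4.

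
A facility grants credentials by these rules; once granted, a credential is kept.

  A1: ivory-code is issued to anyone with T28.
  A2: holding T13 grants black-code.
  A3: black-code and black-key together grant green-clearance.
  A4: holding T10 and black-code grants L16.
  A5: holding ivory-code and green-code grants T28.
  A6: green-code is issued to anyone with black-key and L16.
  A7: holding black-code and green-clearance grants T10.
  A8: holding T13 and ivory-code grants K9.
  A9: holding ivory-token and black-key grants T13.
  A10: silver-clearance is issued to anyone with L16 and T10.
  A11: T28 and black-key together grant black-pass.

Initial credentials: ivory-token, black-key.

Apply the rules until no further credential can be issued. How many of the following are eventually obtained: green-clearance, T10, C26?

Holding ivory-token and black-key grants T13 (A9).
Holding T13 grants black-code (A2).
Holding black-code and black-key grants green-clearance (A3).
Holding black-code and green-clearance grants T10 (A7).
green-clearance: reached.
T10: reached.
No rule produces C26, and it is not given.
Reached: green-clearance and T10 — 2 of the 3.

2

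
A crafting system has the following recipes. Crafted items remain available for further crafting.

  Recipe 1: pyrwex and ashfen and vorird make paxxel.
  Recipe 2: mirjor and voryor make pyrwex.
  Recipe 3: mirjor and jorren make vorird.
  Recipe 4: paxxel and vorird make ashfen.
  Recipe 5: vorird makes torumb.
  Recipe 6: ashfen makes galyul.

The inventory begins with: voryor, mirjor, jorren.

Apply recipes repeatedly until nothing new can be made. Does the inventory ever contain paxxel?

No

paxxel would need pyrwex, ashfen, and vorird (Recipe 1), but ashfen is never obtained.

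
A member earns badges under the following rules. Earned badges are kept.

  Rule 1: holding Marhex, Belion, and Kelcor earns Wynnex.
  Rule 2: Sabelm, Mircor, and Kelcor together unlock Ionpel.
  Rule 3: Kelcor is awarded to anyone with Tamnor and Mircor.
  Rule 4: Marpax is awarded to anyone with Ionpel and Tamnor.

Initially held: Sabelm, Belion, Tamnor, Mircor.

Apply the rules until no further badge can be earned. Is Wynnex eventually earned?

No

Wynnex would need Marhex, Belion, and Kelcor (Rule 1), but Marhex is never earned.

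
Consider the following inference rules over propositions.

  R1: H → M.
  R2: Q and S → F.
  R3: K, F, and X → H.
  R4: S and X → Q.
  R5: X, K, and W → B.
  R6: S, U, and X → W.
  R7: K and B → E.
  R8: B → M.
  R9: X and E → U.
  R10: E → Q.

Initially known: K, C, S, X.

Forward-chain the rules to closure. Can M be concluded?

From S and X, R4 gives Q.
Q and S hold, so F follows (R2).
K, F, and X hold, so H follows (R3).
From H, R1 gives M.

Yes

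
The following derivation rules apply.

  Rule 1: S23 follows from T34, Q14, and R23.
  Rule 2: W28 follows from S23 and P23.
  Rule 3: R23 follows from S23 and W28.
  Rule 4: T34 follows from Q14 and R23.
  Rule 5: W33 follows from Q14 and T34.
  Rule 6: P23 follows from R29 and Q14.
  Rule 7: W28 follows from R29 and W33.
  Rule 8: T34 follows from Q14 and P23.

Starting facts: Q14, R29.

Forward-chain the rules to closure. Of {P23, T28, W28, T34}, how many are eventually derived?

From R29 and Q14, Rule 6 gives P23.
Q14 and P23 hold, so T34 follows (Rule 8).
From Q14 and T34, Rule 5 gives W33.
R29 and W33 hold, so W28 follows (Rule 7).
P23: reached.
No rule produces T28, and it is not given.
W28: reached.
T34: reached.
Reached: P23, W28, and T34 — 3 of the 4.

3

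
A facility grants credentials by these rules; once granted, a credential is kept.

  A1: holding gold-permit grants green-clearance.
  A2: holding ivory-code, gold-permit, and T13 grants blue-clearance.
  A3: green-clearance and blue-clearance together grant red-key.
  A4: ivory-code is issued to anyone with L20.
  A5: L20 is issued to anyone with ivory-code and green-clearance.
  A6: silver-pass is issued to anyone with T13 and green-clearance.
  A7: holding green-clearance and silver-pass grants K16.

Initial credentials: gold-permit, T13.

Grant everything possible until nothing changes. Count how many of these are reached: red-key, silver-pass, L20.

Holding gold-permit grants green-clearance (A1).
Holding T13 and green-clearance grants silver-pass (A6).
red-key would need green-clearance and blue-clearance (A3), but blue-clearance is never granted.
silver-pass: reached.
L20 would need ivory-code and green-clearance (A5), but ivory-code is never granted.
Reached: silver-pass — 1 of the 3.

1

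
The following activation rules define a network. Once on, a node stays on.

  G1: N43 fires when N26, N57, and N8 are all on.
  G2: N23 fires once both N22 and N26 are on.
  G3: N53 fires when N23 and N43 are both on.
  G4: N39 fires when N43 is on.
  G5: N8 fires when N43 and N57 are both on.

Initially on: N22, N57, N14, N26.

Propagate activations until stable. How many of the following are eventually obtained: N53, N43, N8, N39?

0

N53 would need N23 and N43 (G3), but N43 never turns on.
N43 would need N26, N57, and N8 (G1), but N8 never turns on.
N8 would need N43 and N57 (G5), but N43 never turns on.
N39 would need N43 (G4), but N43 never turns on.
None of the 4 are reached.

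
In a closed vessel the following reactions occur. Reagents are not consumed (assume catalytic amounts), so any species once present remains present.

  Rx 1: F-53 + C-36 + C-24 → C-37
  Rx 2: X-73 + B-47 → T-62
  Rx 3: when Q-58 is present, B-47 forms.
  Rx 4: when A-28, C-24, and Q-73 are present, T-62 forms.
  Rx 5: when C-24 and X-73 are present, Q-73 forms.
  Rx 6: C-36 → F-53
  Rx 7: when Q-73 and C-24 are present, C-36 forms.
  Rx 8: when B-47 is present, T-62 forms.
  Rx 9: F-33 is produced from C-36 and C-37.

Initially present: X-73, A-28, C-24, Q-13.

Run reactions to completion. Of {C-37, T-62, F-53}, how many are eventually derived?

C-24 and X-73 present → Q-73 forms (Rx 5).
Q-73 and C-24 present → C-36 forms (Rx 7).
A-28, C-24, and Q-73 present → T-62 forms (Rx 4).
C-36 present → F-53 forms (Rx 6).
F-53, C-36, and C-24 present → C-37 forms (Rx 1).
C-37: reached.
T-62: reached.
F-53: reached.
All 3 are reached.

3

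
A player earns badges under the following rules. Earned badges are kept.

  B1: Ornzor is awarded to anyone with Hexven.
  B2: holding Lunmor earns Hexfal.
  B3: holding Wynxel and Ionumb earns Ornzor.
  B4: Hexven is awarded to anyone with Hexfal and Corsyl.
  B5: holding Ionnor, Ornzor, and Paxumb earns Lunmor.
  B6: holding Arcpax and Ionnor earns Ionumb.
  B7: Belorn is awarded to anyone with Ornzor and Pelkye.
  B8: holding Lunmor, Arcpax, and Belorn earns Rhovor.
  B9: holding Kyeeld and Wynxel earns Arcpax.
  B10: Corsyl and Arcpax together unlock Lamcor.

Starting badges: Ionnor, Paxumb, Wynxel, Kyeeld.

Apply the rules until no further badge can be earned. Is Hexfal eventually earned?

Yes

With Kyeeld and Wynxel, Arcpax is earned (B9).
With Arcpax and Ionnor, Ionumb is earned (B6).
With Wynxel and Ionumb, Ornzor is earned (B3).
With Ionnor, Ornzor, and Paxumb, Lunmor is earned (B5).
With Lunmor, Hexfal is earned (B2).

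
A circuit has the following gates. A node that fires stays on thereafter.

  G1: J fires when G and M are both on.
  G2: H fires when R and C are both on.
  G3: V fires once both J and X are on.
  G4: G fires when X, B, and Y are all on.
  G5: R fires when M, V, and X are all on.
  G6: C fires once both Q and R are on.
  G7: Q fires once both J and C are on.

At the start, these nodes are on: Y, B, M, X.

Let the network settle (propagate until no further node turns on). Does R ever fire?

Yes

G4: X, B, and Y on → G on.
G1: G and M on → J on.
G3: J and X on → V on.
M, V, and X are on, so R fires (G5).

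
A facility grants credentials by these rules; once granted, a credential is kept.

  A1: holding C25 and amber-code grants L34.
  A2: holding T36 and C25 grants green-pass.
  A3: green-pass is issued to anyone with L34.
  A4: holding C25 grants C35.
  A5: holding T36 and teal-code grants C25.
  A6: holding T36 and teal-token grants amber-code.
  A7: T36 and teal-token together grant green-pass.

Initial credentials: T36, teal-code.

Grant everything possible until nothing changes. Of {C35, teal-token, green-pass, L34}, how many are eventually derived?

Holding T36 and teal-code grants C25 (A5).
Holding T36 and C25 grants green-pass (A2).
Holding C25 grants C35 (A4).
C35: reached.
No rule produces teal-token, and it is not given.
green-pass: reached.
L34 would need C25 and amber-code (A1), but amber-code is never granted.
Reached: C35 and green-pass — 2 of the 4.

2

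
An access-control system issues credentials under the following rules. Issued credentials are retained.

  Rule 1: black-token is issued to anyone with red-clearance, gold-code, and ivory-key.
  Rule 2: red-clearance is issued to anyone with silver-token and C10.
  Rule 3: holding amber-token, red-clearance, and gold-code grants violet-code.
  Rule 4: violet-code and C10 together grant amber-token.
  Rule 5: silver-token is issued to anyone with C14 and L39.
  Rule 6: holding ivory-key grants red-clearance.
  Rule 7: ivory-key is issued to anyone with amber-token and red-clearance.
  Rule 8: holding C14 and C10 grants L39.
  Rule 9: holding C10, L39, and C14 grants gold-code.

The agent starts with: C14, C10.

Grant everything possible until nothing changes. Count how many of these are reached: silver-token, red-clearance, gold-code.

Holding C14 and C10 grants L39 (Rule 8).
Holding C10, L39, and C14 grants gold-code (Rule 9).
Holding C14 and L39 grants silver-token (Rule 5).
Holding silver-token and C10 grants red-clearance (Rule 2).
silver-token: reached.
red-clearance: reached.
gold-code: reached.
All 3 are reached.

3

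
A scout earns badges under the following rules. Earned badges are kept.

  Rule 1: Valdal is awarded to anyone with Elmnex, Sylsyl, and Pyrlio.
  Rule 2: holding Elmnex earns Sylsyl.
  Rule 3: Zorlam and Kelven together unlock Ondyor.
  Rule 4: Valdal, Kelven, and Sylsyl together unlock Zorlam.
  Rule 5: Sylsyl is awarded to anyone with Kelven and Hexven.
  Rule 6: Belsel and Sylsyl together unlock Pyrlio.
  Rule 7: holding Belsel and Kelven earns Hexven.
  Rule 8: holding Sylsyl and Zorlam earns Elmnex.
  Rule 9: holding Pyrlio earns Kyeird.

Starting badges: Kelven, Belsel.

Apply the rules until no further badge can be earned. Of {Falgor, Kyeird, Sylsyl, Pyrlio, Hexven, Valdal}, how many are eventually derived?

4

With Belsel and Kelven, Hexven is earned (Rule 7).
With Kelven and Hexven, Sylsyl is earned (Rule 5).
With Belsel and Sylsyl, Pyrlio is earned (Rule 6).
With Pyrlio, Kyeird is earned (Rule 9).
No rule produces Falgor, and it is not given.
Kyeird: reached.
Sylsyl: reached.
Pyrlio: reached.
Hexven: reached.
Valdal would need Elmnex, Sylsyl, and Pyrlio (Rule 1), but Elmnex is never earned.
Reached: Kyeird, Sylsyl, Pyrlio, and Hexven — 4 of the 6.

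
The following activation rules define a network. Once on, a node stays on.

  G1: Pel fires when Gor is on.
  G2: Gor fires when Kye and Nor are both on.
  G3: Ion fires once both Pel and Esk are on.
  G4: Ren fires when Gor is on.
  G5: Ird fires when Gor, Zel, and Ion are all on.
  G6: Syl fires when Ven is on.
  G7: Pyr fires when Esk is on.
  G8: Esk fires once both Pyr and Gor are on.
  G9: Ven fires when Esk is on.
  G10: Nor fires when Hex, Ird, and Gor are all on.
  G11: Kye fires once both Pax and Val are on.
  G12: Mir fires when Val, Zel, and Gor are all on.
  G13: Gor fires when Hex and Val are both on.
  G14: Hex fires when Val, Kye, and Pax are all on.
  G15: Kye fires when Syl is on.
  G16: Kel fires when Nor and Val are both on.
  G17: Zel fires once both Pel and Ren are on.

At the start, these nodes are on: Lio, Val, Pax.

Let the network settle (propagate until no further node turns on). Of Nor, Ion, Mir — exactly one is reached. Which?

G11: Pax and Val on → Kye on.
G14: Val, Kye, and Pax on → Hex on.
G13: Hex and Val on → Gor on.
Gor is on, so Ren fires (G4).
G1: Gor on → Pel on.
G17: Pel and Ren on → Zel on.
Val, Zel, and Gor are on, so Mir fires (G12).
Nor would need Hex, Ird, and Gor (G10), but Ird never turns on. Ion would need Pel and Esk (G3), but Esk never turns on.

Mir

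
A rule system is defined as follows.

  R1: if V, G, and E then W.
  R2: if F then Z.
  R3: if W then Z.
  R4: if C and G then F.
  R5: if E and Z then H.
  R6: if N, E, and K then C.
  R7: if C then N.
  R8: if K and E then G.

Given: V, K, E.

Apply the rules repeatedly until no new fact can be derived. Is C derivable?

No

C would need N, E, and K (R6), but N is never established.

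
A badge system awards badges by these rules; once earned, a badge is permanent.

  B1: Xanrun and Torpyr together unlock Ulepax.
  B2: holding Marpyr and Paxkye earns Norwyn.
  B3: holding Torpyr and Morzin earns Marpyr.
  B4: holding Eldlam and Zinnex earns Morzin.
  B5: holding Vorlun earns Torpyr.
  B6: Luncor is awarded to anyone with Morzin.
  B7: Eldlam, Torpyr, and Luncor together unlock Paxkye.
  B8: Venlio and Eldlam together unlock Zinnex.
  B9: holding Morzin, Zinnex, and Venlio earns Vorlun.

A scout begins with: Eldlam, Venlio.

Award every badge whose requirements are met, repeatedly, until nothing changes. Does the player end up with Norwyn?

With Venlio and Eldlam, Zinnex is earned (B8).
With Eldlam and Zinnex, Morzin is earned (B4).
With Morzin, Luncor is earned (B6).
With Morzin, Zinnex, and Venlio, Vorlun is earned (B9).
With Vorlun, Torpyr is earned (B5).
With Eldlam, Torpyr, and Luncor, Paxkye is earned (B7).
With Torpyr and Morzin, Marpyr is earned (B3).
With Marpyr and Paxkye, Norwyn is earned (B2).

Yes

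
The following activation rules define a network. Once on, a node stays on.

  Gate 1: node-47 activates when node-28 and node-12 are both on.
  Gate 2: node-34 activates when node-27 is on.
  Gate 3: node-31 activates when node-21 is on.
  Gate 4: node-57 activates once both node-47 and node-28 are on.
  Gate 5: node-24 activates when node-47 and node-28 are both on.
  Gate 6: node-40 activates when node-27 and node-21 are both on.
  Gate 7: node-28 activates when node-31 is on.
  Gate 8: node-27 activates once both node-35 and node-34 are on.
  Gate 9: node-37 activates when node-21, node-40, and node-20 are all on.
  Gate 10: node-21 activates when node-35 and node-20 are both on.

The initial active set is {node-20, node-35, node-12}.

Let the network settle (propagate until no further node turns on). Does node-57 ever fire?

Yes

node-35 and node-20 are on, so node-21 activates (Gate 10).
node-21 is on, so node-31 activates (Gate 3).
Gate 7: node-31 on → node-28 on.
Gate 1: node-28 and node-12 on → node-47 on.
Gate 4: node-47 and node-28 on → node-57 on.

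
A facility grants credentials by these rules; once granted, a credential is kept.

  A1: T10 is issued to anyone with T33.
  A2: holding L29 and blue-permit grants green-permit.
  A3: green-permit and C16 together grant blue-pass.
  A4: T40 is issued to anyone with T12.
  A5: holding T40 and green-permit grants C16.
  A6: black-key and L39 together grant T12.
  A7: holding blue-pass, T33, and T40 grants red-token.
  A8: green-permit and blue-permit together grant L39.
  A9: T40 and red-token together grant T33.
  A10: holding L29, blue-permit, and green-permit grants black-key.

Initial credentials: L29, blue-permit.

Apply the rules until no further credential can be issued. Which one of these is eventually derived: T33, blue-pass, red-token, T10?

Holding L29 and blue-permit grants green-permit (A2).
Holding L29, blue-permit, and green-permit grants black-key (A10).
Holding green-permit and blue-permit grants L39 (A8).
Holding black-key and L39 grants T12 (A6).
Holding T12 grants T40 (A4).
Holding T40 and green-permit grants C16 (A5).
Holding green-permit and C16 grants blue-pass (A3).
T33 would need T40 and red-token (A9), but red-token is never granted. red-token would need blue-pass, T33, and T40 (A7), but T33 is never granted. T10 would need T33 (A1), but T33 is never granted.

blue-pass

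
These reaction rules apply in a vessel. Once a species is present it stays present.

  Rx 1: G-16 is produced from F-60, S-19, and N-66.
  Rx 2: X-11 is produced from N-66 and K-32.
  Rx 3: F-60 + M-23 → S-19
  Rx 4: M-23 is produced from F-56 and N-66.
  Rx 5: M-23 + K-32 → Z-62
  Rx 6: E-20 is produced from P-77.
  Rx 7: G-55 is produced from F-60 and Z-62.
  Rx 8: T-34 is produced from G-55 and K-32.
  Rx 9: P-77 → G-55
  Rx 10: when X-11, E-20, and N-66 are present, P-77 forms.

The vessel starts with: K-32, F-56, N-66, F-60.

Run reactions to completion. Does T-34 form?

Yes

F-56 and N-66 present → M-23 forms (Rx 4).
M-23 and K-32 present → Z-62 forms (Rx 5).
F-60 and Z-62 present → G-55 forms (Rx 7).
G-55 and K-32 present → T-34 forms (Rx 8).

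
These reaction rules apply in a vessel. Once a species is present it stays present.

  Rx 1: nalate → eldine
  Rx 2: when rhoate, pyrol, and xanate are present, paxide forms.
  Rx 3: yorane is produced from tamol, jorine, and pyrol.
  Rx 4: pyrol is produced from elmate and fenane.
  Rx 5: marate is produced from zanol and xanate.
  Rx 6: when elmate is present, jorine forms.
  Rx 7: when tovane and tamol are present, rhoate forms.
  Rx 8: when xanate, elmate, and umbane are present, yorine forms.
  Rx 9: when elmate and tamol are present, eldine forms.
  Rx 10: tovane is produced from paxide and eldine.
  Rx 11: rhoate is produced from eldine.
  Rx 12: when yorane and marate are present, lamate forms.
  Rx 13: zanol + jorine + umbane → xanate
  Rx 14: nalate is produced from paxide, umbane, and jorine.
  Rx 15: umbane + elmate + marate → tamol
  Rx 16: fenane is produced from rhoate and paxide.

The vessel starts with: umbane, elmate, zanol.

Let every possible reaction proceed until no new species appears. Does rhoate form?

elmate present → jorine forms (Rx 6).
zanol, jorine, and umbane present → xanate forms (Rx 13).
zanol and xanate present → marate forms (Rx 5).
umbane, elmate, and marate present → tamol forms (Rx 15).
elmate and tamol present → eldine forms (Rx 9).
eldine present → rhoate forms (Rx 11).

Yes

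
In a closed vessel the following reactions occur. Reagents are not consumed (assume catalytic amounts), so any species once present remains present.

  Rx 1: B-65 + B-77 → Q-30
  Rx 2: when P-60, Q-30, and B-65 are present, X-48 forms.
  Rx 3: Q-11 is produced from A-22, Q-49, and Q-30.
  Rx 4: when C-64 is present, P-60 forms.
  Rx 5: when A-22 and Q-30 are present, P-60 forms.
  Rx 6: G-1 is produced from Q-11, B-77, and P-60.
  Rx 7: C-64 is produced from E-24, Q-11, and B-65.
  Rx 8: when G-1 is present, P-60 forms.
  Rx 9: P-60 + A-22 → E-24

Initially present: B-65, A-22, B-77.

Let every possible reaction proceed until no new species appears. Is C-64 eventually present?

No

C-64 would need E-24, Q-11, and B-65 (Rx 7), but Q-11 never forms.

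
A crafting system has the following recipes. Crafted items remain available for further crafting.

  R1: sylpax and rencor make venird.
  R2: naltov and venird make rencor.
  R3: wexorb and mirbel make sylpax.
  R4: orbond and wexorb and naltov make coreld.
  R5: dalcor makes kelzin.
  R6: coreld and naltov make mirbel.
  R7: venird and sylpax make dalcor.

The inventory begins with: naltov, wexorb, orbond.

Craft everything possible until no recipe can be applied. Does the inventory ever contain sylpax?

Yes

orbond and wexorb and naltov → coreld (R4).
coreld and naltov → mirbel (R6).
wexorb and mirbel → sylpax (R3).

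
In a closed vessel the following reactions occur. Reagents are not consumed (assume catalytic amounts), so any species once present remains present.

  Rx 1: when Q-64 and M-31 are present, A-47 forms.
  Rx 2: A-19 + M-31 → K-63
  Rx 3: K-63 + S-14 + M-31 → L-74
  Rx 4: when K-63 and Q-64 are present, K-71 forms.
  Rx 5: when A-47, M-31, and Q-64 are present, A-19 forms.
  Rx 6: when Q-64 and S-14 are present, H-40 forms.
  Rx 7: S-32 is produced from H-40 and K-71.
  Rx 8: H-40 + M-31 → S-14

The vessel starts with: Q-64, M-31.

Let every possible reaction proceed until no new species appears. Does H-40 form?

No

H-40 would need Q-64 and S-14 (Rx 6), but S-14 never forms.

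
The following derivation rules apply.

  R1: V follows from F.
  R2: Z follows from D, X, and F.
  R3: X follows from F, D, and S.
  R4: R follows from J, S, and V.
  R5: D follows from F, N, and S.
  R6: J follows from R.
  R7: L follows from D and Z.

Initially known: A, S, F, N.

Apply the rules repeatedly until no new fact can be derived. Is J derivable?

No

J would need R (R6), but R is never established.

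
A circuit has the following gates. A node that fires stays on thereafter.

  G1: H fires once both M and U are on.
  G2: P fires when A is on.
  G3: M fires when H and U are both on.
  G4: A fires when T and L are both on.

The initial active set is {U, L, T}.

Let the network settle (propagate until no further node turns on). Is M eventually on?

No

M would need H and U (G3), but H never turns on.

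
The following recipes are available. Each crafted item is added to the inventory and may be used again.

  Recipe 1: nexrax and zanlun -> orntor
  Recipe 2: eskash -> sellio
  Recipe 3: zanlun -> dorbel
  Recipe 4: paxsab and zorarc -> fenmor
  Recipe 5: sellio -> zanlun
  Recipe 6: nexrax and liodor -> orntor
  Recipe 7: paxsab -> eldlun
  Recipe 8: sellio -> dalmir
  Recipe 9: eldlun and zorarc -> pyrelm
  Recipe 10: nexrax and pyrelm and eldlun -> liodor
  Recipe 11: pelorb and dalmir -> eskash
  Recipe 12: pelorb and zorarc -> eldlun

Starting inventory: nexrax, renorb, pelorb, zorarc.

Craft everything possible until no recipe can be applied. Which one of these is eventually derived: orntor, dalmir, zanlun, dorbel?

Using Recipe 12, pelorb and zorarc make eldlun.
eldlun and zorarc -> pyrelm (Recipe 9).
Using Recipe 10, nexrax, pyrelm, and eldlun make liodor.
Using Recipe 6, nexrax and liodor make orntor.
zanlun would need sellio (Recipe 5), but sellio is never obtained. dorbel would need zanlun (Recipe 3), but zanlun is never obtained. dalmir would need sellio (Recipe 8), but sellio is never obtained.

orntor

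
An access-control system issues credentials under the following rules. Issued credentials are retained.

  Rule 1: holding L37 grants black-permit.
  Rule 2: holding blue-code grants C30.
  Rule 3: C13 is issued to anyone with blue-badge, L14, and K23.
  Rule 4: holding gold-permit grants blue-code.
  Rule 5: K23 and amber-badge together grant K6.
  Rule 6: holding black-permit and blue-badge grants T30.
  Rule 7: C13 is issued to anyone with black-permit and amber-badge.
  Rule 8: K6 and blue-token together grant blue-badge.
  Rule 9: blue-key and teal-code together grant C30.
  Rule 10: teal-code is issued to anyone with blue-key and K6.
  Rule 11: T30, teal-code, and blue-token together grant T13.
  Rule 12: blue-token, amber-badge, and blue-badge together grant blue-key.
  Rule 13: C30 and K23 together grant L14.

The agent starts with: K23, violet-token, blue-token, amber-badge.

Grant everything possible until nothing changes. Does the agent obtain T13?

No

T13 would need T30, teal-code, and blue-token (Rule 11), but T30 is never granted.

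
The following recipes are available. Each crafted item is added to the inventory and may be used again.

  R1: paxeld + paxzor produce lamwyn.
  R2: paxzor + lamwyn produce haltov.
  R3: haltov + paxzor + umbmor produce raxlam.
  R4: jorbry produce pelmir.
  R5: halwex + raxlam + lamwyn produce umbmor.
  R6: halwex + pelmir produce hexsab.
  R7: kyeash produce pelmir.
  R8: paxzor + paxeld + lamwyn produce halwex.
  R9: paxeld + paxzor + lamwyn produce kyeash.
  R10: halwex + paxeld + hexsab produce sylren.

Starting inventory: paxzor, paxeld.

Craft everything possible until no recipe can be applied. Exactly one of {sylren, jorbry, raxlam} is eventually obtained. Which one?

paxeld + paxzor → lamwyn (R1).
Using R8, paxzor, paxeld, and lamwyn make halwex.
paxeld + paxzor + lamwyn → kyeash (R9).
Using R7, kyeash makes pelmir.
Using R6, halwex and pelmir make hexsab.
Using R10, halwex, paxeld, and hexsab make sylren.
raxlam would need haltov, paxzor, and umbmor (R3), but umbmor is never obtained. No rule produces jorbry, and it is not given.

sylren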